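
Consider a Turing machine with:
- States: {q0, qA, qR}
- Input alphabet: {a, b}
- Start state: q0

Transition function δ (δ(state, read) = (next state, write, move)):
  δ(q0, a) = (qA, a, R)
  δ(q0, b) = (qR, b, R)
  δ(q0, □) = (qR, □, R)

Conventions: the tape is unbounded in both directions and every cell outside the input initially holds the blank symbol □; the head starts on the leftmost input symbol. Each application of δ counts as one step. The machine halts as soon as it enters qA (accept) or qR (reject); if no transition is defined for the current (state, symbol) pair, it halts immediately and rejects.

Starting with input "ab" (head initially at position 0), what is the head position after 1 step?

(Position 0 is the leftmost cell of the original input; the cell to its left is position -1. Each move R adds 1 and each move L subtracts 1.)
Step 0: [q0]ab (head at position 0)
Step 1: δ(q0, a) = (qA, a, R)  ⊢  a[qA]b (head at position 1)
Head position after 1 step: 1

Final answer: Position 1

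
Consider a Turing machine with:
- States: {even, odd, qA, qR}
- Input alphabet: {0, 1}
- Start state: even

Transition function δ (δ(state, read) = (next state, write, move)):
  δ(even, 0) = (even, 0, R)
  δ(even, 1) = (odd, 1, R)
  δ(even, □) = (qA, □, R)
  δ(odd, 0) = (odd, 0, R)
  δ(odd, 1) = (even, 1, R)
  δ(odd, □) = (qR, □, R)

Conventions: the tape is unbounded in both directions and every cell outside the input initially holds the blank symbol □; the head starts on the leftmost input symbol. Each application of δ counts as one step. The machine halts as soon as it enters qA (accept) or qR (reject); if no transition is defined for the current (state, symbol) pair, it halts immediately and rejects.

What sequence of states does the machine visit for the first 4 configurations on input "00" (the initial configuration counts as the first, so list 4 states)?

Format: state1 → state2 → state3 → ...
Step 0: [even]00 (head at position 0)
Step 1: δ(even, 0) = (even, 0, R)  ⊢  0[even]0 (head at position 1)
Step 2: δ(even, 0) = (even, 0, R)  ⊢  00[even]□ (head at position 2)
Step 3: δ(even, □) = (qA, □, R)  ⊢  00□[qA]□ (head at position 3)
Reading off the states of these 4 configurations: even → even → even → qA

Final answer: even → even → even → qA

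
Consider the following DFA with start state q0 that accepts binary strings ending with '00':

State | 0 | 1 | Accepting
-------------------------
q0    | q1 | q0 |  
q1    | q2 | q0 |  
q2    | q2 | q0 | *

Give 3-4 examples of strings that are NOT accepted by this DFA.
Any strings that end in a non-accepting state work; for example:
"11": q0 → q0 → q0; q0 is not accepting → rejected
"011": q0 → q1 → q0 → q0; q0 is not accepting → rejected
"0110": q0 → q1 → q0 → q0 → q1; q1 is not accepting → rejected
"1111": q0 → q0 → q0 → q0 → q0; q0 is not accepting → rejected

Final answer: "11", "011", "0110", "1111"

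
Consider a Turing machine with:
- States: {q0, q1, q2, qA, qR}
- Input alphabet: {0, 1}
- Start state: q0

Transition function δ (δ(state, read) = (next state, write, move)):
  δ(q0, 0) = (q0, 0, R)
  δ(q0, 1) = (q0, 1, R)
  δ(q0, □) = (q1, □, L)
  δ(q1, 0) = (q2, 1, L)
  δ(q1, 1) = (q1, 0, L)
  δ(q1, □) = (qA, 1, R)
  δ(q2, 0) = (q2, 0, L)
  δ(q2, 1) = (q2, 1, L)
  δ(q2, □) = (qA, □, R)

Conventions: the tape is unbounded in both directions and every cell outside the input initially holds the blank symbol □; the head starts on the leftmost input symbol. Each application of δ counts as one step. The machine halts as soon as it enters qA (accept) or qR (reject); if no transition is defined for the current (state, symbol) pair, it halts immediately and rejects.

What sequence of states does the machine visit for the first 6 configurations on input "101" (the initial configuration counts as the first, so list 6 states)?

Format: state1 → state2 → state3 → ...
Step 0: [q0]101 (head at position 0)
Step 1: δ(q0, 1) = (q0, 1, R)  ⊢  1[q0]01 (head at position 1)
Step 2: δ(q0, 0) = (q0, 0, R)  ⊢  10[q0]1 (head at position 2)
Step 3: δ(q0, 1) = (q0, 1, R)  ⊢  101[q0]□ (head at position 3)
Step 4: δ(q0, □) = (q1, □, L)  ⊢  10[q1]1□ (head at position 2)
Step 5: δ(q1, 1) = (q1, 0, L)  ⊢  1[q1]00□ (head at position 1)
Reading off the states of these 6 configurations: q0 → q0 → q0 → q0 → q1 → q1

Final answer: q0 → q0 → q0 → q0 → q1 → q1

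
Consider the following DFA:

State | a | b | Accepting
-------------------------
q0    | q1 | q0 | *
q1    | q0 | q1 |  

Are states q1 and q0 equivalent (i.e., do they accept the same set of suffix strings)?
Try the suffix ε (the empty string).
From q1: q1 — not accepting.
From q0: q0 — accepting.
The two states disagree on this suffix, so they are not equivalent.

Final answer: No. Distinguishing string: ε (the empty string) - accepted from q0 but not from q1.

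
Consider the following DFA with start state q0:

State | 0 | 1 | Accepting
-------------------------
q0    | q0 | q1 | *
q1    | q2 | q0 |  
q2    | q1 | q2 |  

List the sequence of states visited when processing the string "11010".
q0 → q1 → q0 → q0 → q1 → q2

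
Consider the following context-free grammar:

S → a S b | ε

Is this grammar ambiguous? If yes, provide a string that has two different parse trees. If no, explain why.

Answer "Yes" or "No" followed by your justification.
At every step exactly one production applies: if the remaining string to generate is non-empty it starts with a and ends with b, forcing S → a S b; if it is empty, S → ε is forced. Hence each string a^n b^n has exactly one derivation (S → a S b applied n times, then S → ε) and one parse tree.

Final answer: No - the grammar is unambiguous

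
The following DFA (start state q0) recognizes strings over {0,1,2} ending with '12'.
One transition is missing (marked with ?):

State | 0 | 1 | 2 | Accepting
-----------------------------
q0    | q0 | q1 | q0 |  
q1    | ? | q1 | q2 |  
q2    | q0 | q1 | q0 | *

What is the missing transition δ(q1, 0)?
q0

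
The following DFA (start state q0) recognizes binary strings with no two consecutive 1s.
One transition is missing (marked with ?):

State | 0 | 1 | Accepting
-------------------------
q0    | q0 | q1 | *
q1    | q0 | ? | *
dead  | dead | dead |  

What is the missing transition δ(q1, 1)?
dead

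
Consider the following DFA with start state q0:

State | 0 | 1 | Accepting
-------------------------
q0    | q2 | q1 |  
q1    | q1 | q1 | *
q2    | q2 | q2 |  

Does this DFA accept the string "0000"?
Start in q0.
Read '0': q0 → q2
Read '0': q2 → q2
Read '0': q2 → q2
Read '0': q2 → q2
Final state q2 is not accepting, so the string is rejected.

Final answer: No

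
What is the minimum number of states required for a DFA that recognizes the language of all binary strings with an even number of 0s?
Language: binary strings with an even number of 0s
Lower bound (Myhill–Nerode): the prefixes ε, 0 are pairwise distinguishable:
  ε vs 0: suffix ε distinguishes them (ε has zero 0s (accepted), 0 has one 0 (rejected))
So any DFA needs at least 2 states.
Upper bound: a DFA with 2 states exists (one state per class above).
Minimum states: 2

Final answer: 2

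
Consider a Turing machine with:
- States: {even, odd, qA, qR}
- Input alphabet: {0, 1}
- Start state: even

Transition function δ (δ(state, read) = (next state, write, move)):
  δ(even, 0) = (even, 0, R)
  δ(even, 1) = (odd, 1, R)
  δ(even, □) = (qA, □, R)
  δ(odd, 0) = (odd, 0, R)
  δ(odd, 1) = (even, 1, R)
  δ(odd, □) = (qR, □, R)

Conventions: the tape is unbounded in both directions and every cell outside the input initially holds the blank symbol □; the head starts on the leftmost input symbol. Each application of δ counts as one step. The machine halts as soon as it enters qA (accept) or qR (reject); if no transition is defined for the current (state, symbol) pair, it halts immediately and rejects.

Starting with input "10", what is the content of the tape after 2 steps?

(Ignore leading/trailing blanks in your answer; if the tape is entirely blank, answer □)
Step 0: [even]10 (head at position 0)
Step 1: δ(even, 1) = (odd, 1, R)  ⊢  1[odd]0 (head at position 1)
Step 2: δ(odd, 0) = (odd, 0, R)  ⊢  10[odd]□ (head at position 2)
Tape after 2 steps (ignoring surrounding blanks): 10

Final answer: Tape: 10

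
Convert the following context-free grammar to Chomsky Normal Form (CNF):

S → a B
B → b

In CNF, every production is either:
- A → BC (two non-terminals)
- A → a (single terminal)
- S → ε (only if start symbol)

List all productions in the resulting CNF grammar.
The grammar has no ε-productions or unit productions to eliminate.
S → a B has terminal a in a right-hand side of length ≥ 2: introduce T_a → a and use T_a in place of a.
B → b is already in CNF (single terminal) – keep it.
S → a B becomes S → T_a B.
Resulting CNF grammar (3 productions): T_a → a; B → b; S → T_a B

Final answer: T_a → a; B → b; S → T_a B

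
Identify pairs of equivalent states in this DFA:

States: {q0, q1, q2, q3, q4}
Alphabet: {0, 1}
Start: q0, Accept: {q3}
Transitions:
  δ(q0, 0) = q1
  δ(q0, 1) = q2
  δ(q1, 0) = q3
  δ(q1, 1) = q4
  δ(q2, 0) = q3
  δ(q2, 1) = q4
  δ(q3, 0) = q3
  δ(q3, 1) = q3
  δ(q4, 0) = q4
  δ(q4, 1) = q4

Using the table-filling algorithm:
Round 0 – mark pairs where exactly one state is accepting: (q0,q3), (q1,q3), (q2,q3), (q3,q4)
Round 1 – newly marked: (q0,q1) [on 0: q1 vs q3, already marked]; (q0,q2) [on 0: q1 vs q3, already marked]; (q1,q4) [on 0: q3 vs q4, already marked]; (q2,q4) [on 0: q3 vs q4, already marked]
Round 2 – newly marked: (q0,q4) [on 0: q1 vs q4, already marked]
No further pairs can be marked.
(q1, q2) unmarked: δ(q1,0)=q3, δ(q2,0)=q3; δ(q1,1)=q4, δ(q2,1)=q4 → equivalent
Equivalent pairs: (q1, q2)

Final answer: Equivalent pairs: (q1, q2)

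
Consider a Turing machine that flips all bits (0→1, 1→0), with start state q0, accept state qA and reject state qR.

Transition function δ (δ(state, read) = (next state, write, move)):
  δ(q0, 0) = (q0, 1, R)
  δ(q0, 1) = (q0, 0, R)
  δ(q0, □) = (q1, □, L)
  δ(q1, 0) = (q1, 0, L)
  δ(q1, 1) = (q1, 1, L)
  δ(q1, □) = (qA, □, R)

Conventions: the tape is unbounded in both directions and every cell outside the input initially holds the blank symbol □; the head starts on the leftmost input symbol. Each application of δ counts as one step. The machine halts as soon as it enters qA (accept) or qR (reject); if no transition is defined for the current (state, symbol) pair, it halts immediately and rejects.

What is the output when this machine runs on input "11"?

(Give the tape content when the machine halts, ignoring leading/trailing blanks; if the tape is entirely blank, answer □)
Step 0: [q0]11 (head at position 0)
Step 1: δ(q0, 1) = (q0, 0, R)  ⊢  0[q0]1 (head at position 1)
Step 2: δ(q0, 1) = (q0, 0, R)  ⊢  00[q0]□ (head at position 2)
Step 3: δ(q0, □) = (q1, □, L)  ⊢  0[q1]0□ (head at position 1)
Step 4: δ(q1, 0) = (q1, 0, L)  ⊢  [q1]00□ (head at position 0)
Step 5: δ(q1, 0) = (q1, 0, L)  ⊢  [q1]□00□ (head at position -1)
Step 6: δ(q1, □) = (qA, □, R)  ⊢  □[qA]00□ (head at position 0)
The machine is in qA, so it halts and accepts.
Tape content when halted (ignoring surrounding blanks): 00

Final answer: Output: 00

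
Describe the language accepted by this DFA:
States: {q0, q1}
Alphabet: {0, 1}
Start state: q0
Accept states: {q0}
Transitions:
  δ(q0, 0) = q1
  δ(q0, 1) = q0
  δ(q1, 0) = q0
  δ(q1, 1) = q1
Analyzing the DFA structure:
Start state: q0
Accept states: {q0}
Interpreting what each state remembers (checking against the transitions):
  q0: an even number of 0s has been read so far
  q1: an odd number of 0s has been read so far
  δ(q0, 0): in q0 (an even number of 0s has been read so far), after reading 0 we have: an odd number of 0s has been read so far → q1
  δ(q0, 1): in q0 (an even number of 0s has been read so far), after reading 1 we have: an even number of 0s has been read so far → q0
  δ(q1, 0): in q1 (an odd number of 0s has been read so far), after reading 0 we have: an even number of 0s has been read so far → q0
  δ(q1, 1): in q1 (an odd number of 0s has been read so far), after reading 1 we have: an odd number of 0s has been read so far → q1
A string is accepted iff it ends in {q0}, i.e. an even number of 0s has been read so far.
Language: All binary strings with an even number of 0s

Final answer: All binary strings with an even number of 0s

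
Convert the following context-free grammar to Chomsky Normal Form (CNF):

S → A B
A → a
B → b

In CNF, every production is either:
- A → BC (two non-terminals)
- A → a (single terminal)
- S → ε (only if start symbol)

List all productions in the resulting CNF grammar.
The grammar has no ε-productions or unit productions to eliminate.
S → A B is already in CNF (two non-terminals) – keep it.
A → a is already in CNF (single terminal) – keep it.
B → b is already in CNF (single terminal) – keep it.
Resulting CNF grammar (3 productions): A → a; B → b; S → A B

Final answer: A → a; B → b; S → A B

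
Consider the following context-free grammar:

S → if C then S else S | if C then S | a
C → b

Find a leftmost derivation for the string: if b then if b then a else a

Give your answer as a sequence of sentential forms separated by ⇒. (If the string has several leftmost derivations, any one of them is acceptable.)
Start with S.
Step 1: the leftmost non-terminal is S; apply S → if C then S:  if C then S
Step 2: the leftmost non-terminal is C; apply C → b:  if b then S
Step 3: the leftmost non-terminal is S; apply S → if C then S else S:  if b then if C then S else S
Step 4: the leftmost non-terminal is C; apply C → b:  if b then if b then S else S
Step 5: the leftmost non-terminal is S; apply S → a:  if b then if b then a else S
Step 6: the leftmost non-terminal is S; apply S → a:  if b then if b then a else a

Final answer: S ⇒ if C then S ⇒ if b then S ⇒ if b then if C then S else S ⇒ if b then if b then S else S ⇒ if b then if b then a else S ⇒ if b then if b then a else a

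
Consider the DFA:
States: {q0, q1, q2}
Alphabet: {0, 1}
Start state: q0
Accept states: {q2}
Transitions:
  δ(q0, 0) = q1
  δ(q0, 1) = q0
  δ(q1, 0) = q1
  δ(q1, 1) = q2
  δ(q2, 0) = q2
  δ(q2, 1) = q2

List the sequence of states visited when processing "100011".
Starting at q0
Read '1': q0 -> q0
Read '0': q0 -> q1
Read '0': q1 -> q1
Read '0': q1 -> q1
Read '1': q1 -> q2
Read '1': q2 -> q2

Final answer: q0 -> q0 -> q1 -> q1 -> q1 -> q2 -> q2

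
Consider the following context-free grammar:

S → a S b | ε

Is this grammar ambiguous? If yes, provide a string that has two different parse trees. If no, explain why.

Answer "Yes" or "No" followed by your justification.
At every step exactly one production applies: if the remaining string to generate is non-empty it starts with a and ends with b, forcing S → a S b; if it is empty, S → ε is forced. Hence each string a^n b^n has exactly one derivation (S → a S b applied n times, then S → ε) and one parse tree.

Final answer: No - the grammar is unambiguous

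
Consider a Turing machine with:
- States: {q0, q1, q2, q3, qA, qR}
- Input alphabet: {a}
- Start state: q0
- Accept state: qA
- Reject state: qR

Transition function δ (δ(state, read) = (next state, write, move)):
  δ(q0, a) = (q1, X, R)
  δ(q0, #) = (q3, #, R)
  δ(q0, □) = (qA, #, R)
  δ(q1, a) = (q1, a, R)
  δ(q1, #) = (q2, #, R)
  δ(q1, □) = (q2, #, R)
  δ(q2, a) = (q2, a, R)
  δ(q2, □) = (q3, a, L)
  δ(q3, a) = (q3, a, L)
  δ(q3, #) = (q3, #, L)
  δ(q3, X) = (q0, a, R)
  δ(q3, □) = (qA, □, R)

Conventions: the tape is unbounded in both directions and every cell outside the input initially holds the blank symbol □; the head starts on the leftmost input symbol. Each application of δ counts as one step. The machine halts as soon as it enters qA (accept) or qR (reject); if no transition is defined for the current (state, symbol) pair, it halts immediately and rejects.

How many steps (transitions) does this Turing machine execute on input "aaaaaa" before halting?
Trace (configuration after each step, as tape_left[state]tape_right with head position):
Step 0: [q0]aaaaaa (head at position 0)
Step 1: X[q1]aaaaa (head 1)
Step 2: Xa[q1]aaaa (head 2)
Step 3: Xaa[q1]aaa (head 3)
Step 4: Xaaa[q1]aa (head 4)
Step 5: Xaaaa[q1]a (head 5)
Step 6: Xaaaaa[q1]□ (head 6)
Step 7: Xaaaaa#[q2]□ (head 7)
Step 8: Xaaaaa[q3]#a (head 6)
Step 9: Xaaaa[q3]a#a (head 5)
Step 10: Xaaa[q3]aa#a (head 4)
Step 11: Xaa[q3]aaa#a (head 3)
Step 12: Xa[q3]aaaa#a (head 2)
Step 13: X[q3]aaaaa#a (head 1)
Step 14: [q3]Xaaaaa#a (head 0)
Step 15: a[q0]aaaaa#a (head 1)
Step 16: aX[q1]aaaa#a (head 2)
Step 17: aXa[q1]aaa#a (head 3)
Step 18: aXaa[q1]aa#a (head 4)
Step 19: aXaaa[q1]a#a (head 5)
Step 20: aXaaaa[q1]#a (head 6)
Step 21: aXaaaa#[q2]a (head 7)
Step 22: aXaaaa#a[q2]□ (head 8)
Step 23: aXaaaa#[q3]aa (head 7)
Step 24: aXaaaa[q3]#aa (head 6)
Step 25: aXaaa[q3]a#aa (head 5)
Step 26: aXaa[q3]aa#aa (head 4)
Step 27: aXa[q3]aaa#aa (head 3)
Step 28: aX[q3]aaaa#aa (head 2)
Step 29: a[q3]Xaaaa#aa (head 1)
Step 30: aa[q0]aaaa#aa (head 2)
Step 31: aaX[q1]aaa#aa (head 3)
Step 32: aaXa[q1]aa#aa (head 4)
Step 33: aaXaa[q1]a#aa (head 5)
Step 34: aaXaaa[q1]#aa (head 6)
Step 35: aaXaaa#[q2]aa (head 7)
Step 36: aaXaaa#a[q2]a (head 8)
Step 37: aaXaaa#aa[q2]□ (head 9)
Step 38: aaXaaa#a[q3]aa (head 8)
Step 39: aaXaaa#[q3]aaa (head 7)
Step 40: aaXaaa[q3]#aaa (head 6)
Step 41: aaXaa[q3]a#aaa (head 5)
Step 42: aaXa[q3]aa#aaa (head 4)
Step 43: aaX[q3]aaa#aaa (head 3)
Step 44: aa[q3]Xaaa#aaa (head 2)
Step 45: aaa[q0]aaa#aaa (head 3)
Step 46: aaaX[q1]aa#aaa (head 4)
Step 47: aaaXa[q1]a#aaa (head 5)
Step 48: aaaXaa[q1]#aaa (head 6)
Step 49: aaaXaa#[q2]aaa (head 7)
Step 50: aaaXaa#a[q2]aa (head 8)
Step 51: aaaXaa#aa[q2]a (head 9)
Step 52: aaaXaa#aaa[q2]□ (head 10)
Step 53: aaaXaa#aa[q3]aa (head 9)
Step 54: aaaXaa#a[q3]aaa (head 8)
Step 55: aaaXaa#[q3]aaaa (head 7)
Step 56: aaaXaa[q3]#aaaa (head 6)
Step 57: aaaXa[q3]a#aaaa (head 5)
Step 58: aaaX[q3]aa#aaaa (head 4)
Step 59: aaa[q3]Xaa#aaaa (head 3)
Step 60: aaaa[q0]aa#aaaa (head 4)
Step 61: aaaaX[q1]a#aaaa (head 5)
Step 62: aaaaXa[q1]#aaaa (head 6)
Step 63: aaaaXa#[q2]aaaa (head 7)
Step 64: aaaaXa#a[q2]aaa (head 8)
Step 65: aaaaXa#aa[q2]aa (head 9)
Step 66: aaaaXa#aaa[q2]a (head 10)
Step 67: aaaaXa#aaaa[q2]□ (head 11)
Step 68: aaaaXa#aaa[q3]aa (head 10)
Step 69: aaaaXa#aa[q3]aaa (head 9)
Step 70: aaaaXa#a[q3]aaaa (head 8)
Step 71: aaaaXa#[q3]aaaaa (head 7)
Step 72: aaaaXa[q3]#aaaaa (head 6)
Step 73: aaaaX[q3]a#aaaaa (head 5)
Step 74: aaaa[q3]Xa#aaaaa (head 4)
Step 75: aaaaa[q0]a#aaaaa (head 5)
Step 76: aaaaaX[q1]#aaaaa (head 6)
Step 77: aaaaaX#[q2]aaaaa (head 7)
Step 78: aaaaaX#a[q2]aaaa (head 8)
Step 79: aaaaaX#aa[q2]aaa (head 9)
Step 80: aaaaaX#aaa[q2]aa (head 10)
Step 81: aaaaaX#aaaa[q2]a (head 11)
Step 82: aaaaaX#aaaaa[q2]□ (head 12)
Step 83: aaaaaX#aaaa[q3]aa (head 11)
Step 84: aaaaaX#aaa[q3]aaa (head 10)
Step 85: aaaaaX#aa[q3]aaaa (head 9)
Step 86: aaaaaX#a[q3]aaaaa (head 8)
Step 87: aaaaaX#[q3]aaaaaa (head 7)
Step 88: aaaaaX[q3]#aaaaaa (head 6)
Step 89: aaaaa[q3]X#aaaaaa (head 5)
Step 90: aaaaaa[q0]#aaaaaa (head 6)
Step 91: aaaaaa#[q3]aaaaaa (head 7)
Step 92: aaaaaa[q3]#aaaaaa (head 6)
Step 93: aaaaa[q3]a#aaaaaa (head 5)
Step 94: aaaa[q3]aa#aaaaaa (head 4)
Step 95: aaa[q3]aaa#aaaaaa (head 3)
Step 96: aa[q3]aaaa#aaaaaa (head 2)
Step 97: a[q3]aaaaa#aaaaaa (head 1)
Step 98: [q3]aaaaaa#aaaaaa (head 0)
Step 99: [q3]□aaaaaa#aaaaaa (head -1)
Step 100: □[qA]aaaaaa#aaaaaa (head 0)
The machine is in qA, so it halts and accepts.
Number of transitions executed: 100.

Final answer: 100 steps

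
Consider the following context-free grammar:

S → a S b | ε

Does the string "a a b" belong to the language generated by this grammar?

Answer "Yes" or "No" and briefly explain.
Every derivation applies S → a S b some number n of times and then S → ε, producing a^n b^n with equally many a's and b's. The string a a b has two a's but only one b, so it cannot be derived.

Final answer: No - no valid derivation exists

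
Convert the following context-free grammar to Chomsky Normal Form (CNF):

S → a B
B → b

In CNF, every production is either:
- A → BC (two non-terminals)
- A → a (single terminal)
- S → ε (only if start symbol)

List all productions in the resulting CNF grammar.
The grammar has no ε-productions or unit productions to eliminate.
S → a B has terminal a in a right-hand side of length ≥ 2: introduce T_a → a and use T_a in place of a.
B → b is already in CNF (single terminal) – keep it.
S → a B becomes S → T_a B.
Resulting CNF grammar (3 productions): T_a → a; B → b; S → T_a B

Final answer: T_a → a; B → b; S → T_a B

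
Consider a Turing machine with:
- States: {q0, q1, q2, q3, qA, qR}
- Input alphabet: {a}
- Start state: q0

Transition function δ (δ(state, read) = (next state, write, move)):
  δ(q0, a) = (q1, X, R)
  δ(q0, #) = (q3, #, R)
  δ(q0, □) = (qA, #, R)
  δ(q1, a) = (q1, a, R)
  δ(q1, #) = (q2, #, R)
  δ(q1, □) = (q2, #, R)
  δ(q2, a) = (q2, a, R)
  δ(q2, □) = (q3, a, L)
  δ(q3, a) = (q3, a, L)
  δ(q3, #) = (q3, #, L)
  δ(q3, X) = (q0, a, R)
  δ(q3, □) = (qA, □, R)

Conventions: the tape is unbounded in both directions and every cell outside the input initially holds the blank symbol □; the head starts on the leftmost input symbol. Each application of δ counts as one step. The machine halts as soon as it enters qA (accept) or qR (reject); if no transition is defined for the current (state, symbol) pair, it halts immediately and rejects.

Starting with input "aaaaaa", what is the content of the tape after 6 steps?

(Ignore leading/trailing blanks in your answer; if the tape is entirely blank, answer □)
Step 0: [q0]aaaaaa (head at position 0)
Step 1: δ(q0, a) = (q1, X, R)  ⊢  X[q1]aaaaa (head at position 1)
Step 2: δ(q1, a) = (q1, a, R)  ⊢  Xa[q1]aaaa (head at position 2)
Step 3: δ(q1, a) = (q1, a, R)  ⊢  Xaa[q1]aaa (head at position 3)
Step 4: δ(q1, a) = (q1, a, R)  ⊢  Xaaa[q1]aa (head at position 4)
Step 5: δ(q1, a) = (q1, a, R)  ⊢  Xaaaa[q1]a (head at position 5)
Step 6: δ(q1, a) = (q1, a, R)  ⊢  Xaaaaa[q1]□ (head at position 6)
Tape after 6 steps (ignoring surrounding blanks): Xaaaaa

Final answer: Tape: Xaaaaa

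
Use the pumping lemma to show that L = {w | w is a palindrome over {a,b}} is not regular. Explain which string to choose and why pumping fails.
Language: L = {w | w is a palindrome over {a,b}} (strings that read the same forwards and backwards)
Step 1: Assume for contradiction that L is regular, with pumping length p.
Step 2: Choose s = a^p b a^p. Then s ∈ L (it reads the same forwards and backwards) and |s| ≥ p.
Step 3: Consider any decomposition s = xyz with |xy| ≤ p and |y| > 0. Since |xy| ≤ p and the first p symbols of s are all a's, y = a^k for some k with 1 ≤ k ≤ p.
Step 4: Pumping up (i = 2): xy²z = a^(p+k) b a^p. Its reverse is a^p b a^(p+k) ≠ a^(p+k) b a^p (the single b is no longer in the middle), so xy²z is not a palindrome and xy²z ∉ L.
This contradicts the pumping lemma, so L is not regular.

Final answer: Choose s = a^p b a^p. Since |xy| ≤ p, y = a^k with k ≥ 1. Then xy²z = a^(p+k) b a^p is not a palindrome, so ∉ L.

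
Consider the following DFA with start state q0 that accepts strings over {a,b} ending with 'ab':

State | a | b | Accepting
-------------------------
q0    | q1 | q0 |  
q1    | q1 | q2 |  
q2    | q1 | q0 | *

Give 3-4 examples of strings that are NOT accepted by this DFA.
Any strings that end in a non-accepting state work; for example:
"aa": q0 → q1 → q1; q1 is not accepting → rejected
"ba": q0 → q0 → q1; q1 is not accepting → rejected
"bba": q0 → q0 → q0 → q1; q1 is not accepting → rejected
"bbba": q0 → q0 → q0 → q0 → q1; q1 is not accepting → rejected

Final answer: "aa", "ba", "bba", "bbba"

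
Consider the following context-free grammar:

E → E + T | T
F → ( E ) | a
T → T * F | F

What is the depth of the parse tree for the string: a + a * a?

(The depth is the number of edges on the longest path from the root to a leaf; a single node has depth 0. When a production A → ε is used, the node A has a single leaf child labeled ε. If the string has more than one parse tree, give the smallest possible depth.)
The grammar is unambiguous; the parse tree of a + a * a is:
E → E + T at the root (depth 0).
  Left E (depth 1) → T (2) → F (3) → a (4).
  Right T (depth 1) → T * F; that T (2) → F (3) → a (4); F (2) → a (3).
The longest root-to-leaf paths have 4 edges.
Depth = 4.

Final answer: 4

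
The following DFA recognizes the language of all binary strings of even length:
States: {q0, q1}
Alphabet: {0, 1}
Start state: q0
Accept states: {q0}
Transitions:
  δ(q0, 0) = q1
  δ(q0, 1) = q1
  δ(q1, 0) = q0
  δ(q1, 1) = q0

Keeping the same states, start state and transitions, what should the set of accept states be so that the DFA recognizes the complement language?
The DFA is complete (every state has a transition on every symbol), so the complement
is recognized by the same DFA with accepting and non-accepting states swapped.
Original accept states: {q0}
Complement accept states = All states - Original accept states
= {q0, q1} - {q0}
= {q1}
Complement language: strings of ODD length

Final answer: {q1}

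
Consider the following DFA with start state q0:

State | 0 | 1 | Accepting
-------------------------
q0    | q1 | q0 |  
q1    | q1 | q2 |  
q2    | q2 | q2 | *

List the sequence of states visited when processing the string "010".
q0 → q1 → q2 → q2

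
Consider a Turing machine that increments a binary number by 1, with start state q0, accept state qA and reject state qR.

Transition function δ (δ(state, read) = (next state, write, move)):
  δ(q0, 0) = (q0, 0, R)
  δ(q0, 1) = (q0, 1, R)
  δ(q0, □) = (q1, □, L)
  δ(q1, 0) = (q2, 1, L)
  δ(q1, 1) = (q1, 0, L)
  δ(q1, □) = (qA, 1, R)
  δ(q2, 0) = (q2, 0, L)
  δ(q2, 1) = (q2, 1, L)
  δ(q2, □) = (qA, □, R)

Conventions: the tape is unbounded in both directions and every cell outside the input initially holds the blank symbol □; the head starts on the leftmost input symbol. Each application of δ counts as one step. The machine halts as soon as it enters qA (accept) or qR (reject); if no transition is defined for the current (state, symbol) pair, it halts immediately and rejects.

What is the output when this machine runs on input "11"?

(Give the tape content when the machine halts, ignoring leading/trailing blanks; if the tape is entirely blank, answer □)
Step 0: [q0]11 (head at position 0)
Step 1: δ(q0, 1) = (q0, 1, R)  ⊢  1[q0]1 (head at position 1)
Step 2: δ(q0, 1) = (q0, 1, R)  ⊢  11[q0]□ (head at position 2)
Step 3: δ(q0, □) = (q1, □, L)  ⊢  1[q1]1□ (head at position 1)
Step 4: δ(q1, 1) = (q1, 0, L)  ⊢  [q1]10□ (head at position 0)
Step 5: δ(q1, 1) = (q1, 0, L)  ⊢  [q1]□00□ (head at position -1)
Step 6: δ(q1, □) = (qA, 1, R)  ⊢  1[qA]00□ (head at position 0)
The machine is in qA, so it halts and accepts.
Tape content when halted (ignoring surrounding blanks): 100

Final answer: Output: 100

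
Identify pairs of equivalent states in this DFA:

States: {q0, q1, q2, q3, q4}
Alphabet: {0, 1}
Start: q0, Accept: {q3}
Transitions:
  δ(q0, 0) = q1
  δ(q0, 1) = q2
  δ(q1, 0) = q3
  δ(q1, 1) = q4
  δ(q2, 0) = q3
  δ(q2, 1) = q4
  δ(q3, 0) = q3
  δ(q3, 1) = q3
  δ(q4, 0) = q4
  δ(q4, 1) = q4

Using the table-filling algorithm:
Round 0 – mark pairs where exactly one state is accepting: (q0,q3), (q1,q3), (q2,q3), (q3,q4)
Round 1 – newly marked: (q0,q1) [on 0: q1 vs q3, already marked]; (q0,q2) [on 0: q1 vs q3, already marked]; (q1,q4) [on 0: q3 vs q4, already marked]; (q2,q4) [on 0: q3 vs q4, already marked]
Round 2 – newly marked: (q0,q4) [on 0: q1 vs q4, already marked]
No further pairs can be marked.
(q1, q2) unmarked: δ(q1,0)=q3, δ(q2,0)=q3; δ(q1,1)=q4, δ(q2,1)=q4 → equivalent
Equivalent pairs: (q1, q2)

Final answer: Equivalent pairs: (q1, q2)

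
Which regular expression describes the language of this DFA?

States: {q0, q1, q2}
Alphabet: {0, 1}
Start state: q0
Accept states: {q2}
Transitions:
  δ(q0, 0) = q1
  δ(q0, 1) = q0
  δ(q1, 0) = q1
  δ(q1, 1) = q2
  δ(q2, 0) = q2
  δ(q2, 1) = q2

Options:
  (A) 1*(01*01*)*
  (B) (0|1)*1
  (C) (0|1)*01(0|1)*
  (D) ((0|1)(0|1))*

Testing sample strings against the DFA:
  '10' -> rejected
  '011' -> accepted
  '100' -> rejected
  '11' -> rejected
Checking each option for a counterexample:
  (A) 1*(01*01*)*: ε is rejected by the DFA but matches the regex → eliminated
  (B) (0|1)*1: '1' is rejected by the DFA but matches the regex → eliminated
  (C) (0|1)*01(0|1)*: agrees with the DFA on all strings of length ≤ 4
  (D) ((0|1)(0|1))*: ε is rejected by the DFA but matches the regex → eliminated
Only (C) (0|1)*01(0|1)* is consistent with the DFA.

Final answer: (C) (0|1)*01(0|1)*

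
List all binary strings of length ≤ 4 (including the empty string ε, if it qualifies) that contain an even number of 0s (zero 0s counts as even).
Checking every binary string of length 0 to 4:
  Length 0: accepted: ε | rejected: (none)
  Length 1: accepted: 1 | rejected: 0
  Length 2: accepted: 00, 11 | rejected: 01, 10
  Length 3: accepted: 001, 010, 100, 111 | rejected: 000, 011, 101, 110
  Length 4: accepted: 0000, 0011, 0101, 0110, 1001, 1010, 1100, 1111 | rejected: 0001, 0010, 0100, 0111, 1000, 1011, 1101, 1110
Total: 16 string(s).

Final answer: ε, 1, 00, 11, 001, 010, 100, 111, 0000, 0011, 0101, 0110, 1001, 1010, 1100, 1111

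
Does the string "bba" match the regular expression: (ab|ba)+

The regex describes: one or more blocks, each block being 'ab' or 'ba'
No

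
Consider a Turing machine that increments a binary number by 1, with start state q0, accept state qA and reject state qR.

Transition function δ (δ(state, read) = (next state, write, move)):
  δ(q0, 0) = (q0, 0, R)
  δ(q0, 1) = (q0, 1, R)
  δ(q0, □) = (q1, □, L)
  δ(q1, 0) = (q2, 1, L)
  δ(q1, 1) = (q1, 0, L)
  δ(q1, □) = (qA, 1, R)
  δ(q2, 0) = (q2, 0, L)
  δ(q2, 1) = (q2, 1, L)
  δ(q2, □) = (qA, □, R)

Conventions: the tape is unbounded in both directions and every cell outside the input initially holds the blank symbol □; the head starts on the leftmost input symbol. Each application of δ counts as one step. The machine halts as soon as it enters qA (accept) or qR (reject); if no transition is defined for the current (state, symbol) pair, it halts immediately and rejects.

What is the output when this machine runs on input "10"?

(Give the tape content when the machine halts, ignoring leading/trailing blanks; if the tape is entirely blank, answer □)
Step 0: [q0]10 (head at position 0)
Step 1: δ(q0, 1) = (q0, 1, R)  ⊢  1[q0]0 (head at position 1)
Step 2: δ(q0, 0) = (q0, 0, R)  ⊢  10[q0]□ (head at position 2)
Step 3: δ(q0, □) = (q1, □, L)  ⊢  1[q1]0□ (head at position 1)
Step 4: δ(q1, 0) = (q2, 1, L)  ⊢  [q2]11□ (head at position 0)
Step 5: δ(q2, 1) = (q2, 1, L)  ⊢  [q2]□11□ (head at position -1)
Step 6: δ(q2, □) = (qA, □, R)  ⊢  □[qA]11□ (head at position 0)
The machine is in qA, so it halts and accepts.
Tape content when halted (ignoring surrounding blanks): 11

Final answer: Output: 11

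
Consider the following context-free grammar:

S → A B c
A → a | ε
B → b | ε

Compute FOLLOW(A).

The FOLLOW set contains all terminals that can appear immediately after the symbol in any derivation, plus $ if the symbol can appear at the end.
A occurs in S → A B c followed by B c. Add FIRST(B) minus ε = {b}; B is nullable (B → ε), so what follows B can also follow A: the terminal c. FOLLOW(A) = {b, c}.

Final answer: {b, c}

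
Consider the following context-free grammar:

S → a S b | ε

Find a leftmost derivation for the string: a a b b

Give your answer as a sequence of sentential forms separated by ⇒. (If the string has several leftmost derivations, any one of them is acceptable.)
Start with S.
Step 1: the leftmost non-terminal is S; apply S → a S b:  a S b
Step 2: the leftmost non-terminal is S; apply S → a S b:  a a S b b
Step 3: the leftmost non-terminal is S; apply S → ε:  a a b b

Final answer: S ⇒ a S b ⇒ a a S b b ⇒ a a b b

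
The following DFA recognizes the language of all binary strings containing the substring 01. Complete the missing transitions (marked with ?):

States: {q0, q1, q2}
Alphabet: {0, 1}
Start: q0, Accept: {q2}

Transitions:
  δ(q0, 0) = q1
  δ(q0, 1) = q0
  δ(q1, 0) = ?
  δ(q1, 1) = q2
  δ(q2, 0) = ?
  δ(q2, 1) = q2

What each state remembers (consistent with the given transitions and accept states):
  q0: 01 not seen yet and the last symbol was not 0
  q1: 01 not seen yet and the last symbol was 0
  q2: the substring 01 has already been seen
Filling in the missing entries:
  δ(q1, 0): in q1 (01 not seen yet and the last symbol was 0), after reading 0 we have: 01 not seen yet and the last symbol was 0 → q1
  δ(q2, 0): in q2 (the substring 01 has already been seen), after reading 0 we have: the substring 01 has already been seen → q2

Final answer: δ(q1, 0) = q1; δ(q2, 0) = q2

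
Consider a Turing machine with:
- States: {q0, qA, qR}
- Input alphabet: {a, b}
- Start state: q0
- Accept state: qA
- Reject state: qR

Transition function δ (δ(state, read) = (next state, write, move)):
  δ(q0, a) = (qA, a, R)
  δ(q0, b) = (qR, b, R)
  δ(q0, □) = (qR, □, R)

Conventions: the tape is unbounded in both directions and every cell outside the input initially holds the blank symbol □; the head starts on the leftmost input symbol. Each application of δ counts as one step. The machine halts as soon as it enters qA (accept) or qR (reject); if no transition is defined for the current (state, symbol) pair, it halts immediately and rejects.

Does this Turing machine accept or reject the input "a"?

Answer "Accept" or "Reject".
Step 0: [q0]a (head at position 0)
Step 1: δ(q0, a) = (qA, a, R)  ⊢  a[qA]□ (head at position 1)
The machine is in qA, so it halts and accepts.

Final answer: Accept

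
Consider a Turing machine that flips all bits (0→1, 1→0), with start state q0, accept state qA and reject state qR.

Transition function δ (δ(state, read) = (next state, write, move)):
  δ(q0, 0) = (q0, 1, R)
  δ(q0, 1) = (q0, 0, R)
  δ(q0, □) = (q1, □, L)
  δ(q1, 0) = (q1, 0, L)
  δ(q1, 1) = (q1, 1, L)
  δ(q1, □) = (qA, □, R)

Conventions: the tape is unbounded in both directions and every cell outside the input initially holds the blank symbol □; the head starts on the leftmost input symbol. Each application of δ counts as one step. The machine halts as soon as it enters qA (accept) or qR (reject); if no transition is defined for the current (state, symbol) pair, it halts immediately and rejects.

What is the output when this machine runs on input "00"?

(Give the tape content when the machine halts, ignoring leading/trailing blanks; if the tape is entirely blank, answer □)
Step 0: [q0]00 (head at position 0)
Step 1: δ(q0, 0) = (q0, 1, R)  ⊢  1[q0]0 (head at position 1)
Step 2: δ(q0, 0) = (q0, 1, R)  ⊢  11[q0]□ (head at position 2)
Step 3: δ(q0, □) = (q1, □, L)  ⊢  1[q1]1□ (head at position 1)
Step 4: δ(q1, 1) = (q1, 1, L)  ⊢  [q1]11□ (head at position 0)
Step 5: δ(q1, 1) = (q1, 1, L)  ⊢  [q1]□11□ (head at position -1)
Step 6: δ(q1, □) = (qA, □, R)  ⊢  □[qA]11□ (head at position 0)
The machine is in qA, so it halts and accepts.
Tape content when halted (ignoring surrounding blanks): 11

Final answer: Output: 11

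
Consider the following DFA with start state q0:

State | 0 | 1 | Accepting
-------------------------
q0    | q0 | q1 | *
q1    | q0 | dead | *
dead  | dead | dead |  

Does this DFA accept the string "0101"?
Start in q0.
Read '0': q0 → q0
Read '1': q0 → q1
Read '0': q1 → q0
Read '1': q0 → q1
Final state q1 is accepting, so the string is accepted.

Final answer: Yes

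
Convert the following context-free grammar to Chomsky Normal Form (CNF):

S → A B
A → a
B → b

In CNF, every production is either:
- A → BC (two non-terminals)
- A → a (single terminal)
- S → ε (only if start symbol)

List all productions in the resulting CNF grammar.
The grammar has no ε-productions or unit productions to eliminate.
S → A B is already in CNF (two non-terminals) – keep it.
A → a is already in CNF (single terminal) – keep it.
B → b is already in CNF (single terminal) – keep it.
Resulting CNF grammar (3 productions): A → a; B → b; S → A B

Final answer: A → a; B → b; S → A B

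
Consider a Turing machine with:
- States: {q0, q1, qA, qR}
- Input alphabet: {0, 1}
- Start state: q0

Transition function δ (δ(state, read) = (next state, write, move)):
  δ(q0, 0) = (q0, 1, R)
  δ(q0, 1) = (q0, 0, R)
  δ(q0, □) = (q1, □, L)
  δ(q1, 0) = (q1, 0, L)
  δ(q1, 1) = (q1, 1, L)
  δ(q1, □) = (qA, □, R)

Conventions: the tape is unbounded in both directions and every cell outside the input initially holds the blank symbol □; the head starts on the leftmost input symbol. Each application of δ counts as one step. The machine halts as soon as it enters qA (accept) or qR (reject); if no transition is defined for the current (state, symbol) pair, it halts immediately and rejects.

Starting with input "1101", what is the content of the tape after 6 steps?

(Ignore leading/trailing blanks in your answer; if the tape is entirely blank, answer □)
Step 0: [q0]1101 (head at position 0)
Step 1: δ(q0, 1) = (q0, 0, R)  ⊢  0[q0]101 (head at position 1)
Step 2: δ(q0, 1) = (q0, 0, R)  ⊢  00[q0]01 (head at position 2)
Step 3: δ(q0, 0) = (q0, 1, R)  ⊢  001[q0]1 (head at position 3)
Step 4: δ(q0, 1) = (q0, 0, R)  ⊢  0010[q0]□ (head at position 4)
Step 5: δ(q0, □) = (q1, □, L)  ⊢  001[q1]0□ (head at position 3)
Step 6: δ(q1, 0) = (q1, 0, L)  ⊢  00[q1]10□ (head at position 2)
Tape after 6 steps (ignoring surrounding blanks): 0010

Final answer: Tape: 0010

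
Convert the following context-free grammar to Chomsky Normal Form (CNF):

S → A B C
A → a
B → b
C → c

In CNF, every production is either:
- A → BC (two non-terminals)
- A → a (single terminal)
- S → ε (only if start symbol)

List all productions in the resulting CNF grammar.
The grammar has no ε-productions or unit productions to eliminate.
A → a is already in CNF (single terminal) – keep it.
B → b is already in CNF (single terminal) – keep it.
C → c is already in CNF (single terminal) – keep it.
S → A B C has 3 symbols on the right: break it into binary productions S → A X0, X0 → B C.
Resulting CNF grammar (5 productions): A → a; B → b; C → c; S → A X0; X0 → B C

Final answer: A → a; B → b; C → c; S → A X0; X0 → B C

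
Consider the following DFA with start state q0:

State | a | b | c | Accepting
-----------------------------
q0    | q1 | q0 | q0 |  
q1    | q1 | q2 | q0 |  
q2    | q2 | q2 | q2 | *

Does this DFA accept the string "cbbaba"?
Start in q0.
Read 'c': q0 → q0
Read 'b': q0 → q0
Read 'b': q0 → q0
Read 'a': q0 → q1
Read 'b': q1 → q2
Read 'a': q2 → q2
Final state q2 is accepting, so the string is accepted.

Final answer: Yes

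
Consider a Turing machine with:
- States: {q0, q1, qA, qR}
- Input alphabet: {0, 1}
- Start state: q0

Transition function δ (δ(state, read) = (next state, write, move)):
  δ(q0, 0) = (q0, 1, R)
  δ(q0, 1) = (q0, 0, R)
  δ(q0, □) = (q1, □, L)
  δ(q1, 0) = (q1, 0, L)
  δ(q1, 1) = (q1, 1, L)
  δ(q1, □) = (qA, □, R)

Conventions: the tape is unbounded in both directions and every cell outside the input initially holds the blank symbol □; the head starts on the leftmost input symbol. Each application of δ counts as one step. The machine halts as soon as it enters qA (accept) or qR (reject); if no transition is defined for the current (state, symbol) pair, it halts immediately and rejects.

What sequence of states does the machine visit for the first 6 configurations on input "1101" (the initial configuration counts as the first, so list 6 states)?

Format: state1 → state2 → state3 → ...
Step 0: [q0]1101 (head at position 0)
Step 1: δ(q0, 1) = (q0, 0, R)  ⊢  0[q0]101 (head at position 1)
Step 2: δ(q0, 1) = (q0, 0, R)  ⊢  00[q0]01 (head at position 2)
Step 3: δ(q0, 0) = (q0, 1, R)  ⊢  001[q0]1 (head at position 3)
Step 4: δ(q0, 1) = (q0, 0, R)  ⊢  0010[q0]□ (head at position 4)
Step 5: δ(q0, □) = (q1, □, L)  ⊢  001[q1]0□ (head at position 3)
Reading off the states of these 6 configurations: q0 → q0 → q0 → q0 → q0 → q1

Final answer: q0 → q0 → q0 → q0 → q0 → q1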